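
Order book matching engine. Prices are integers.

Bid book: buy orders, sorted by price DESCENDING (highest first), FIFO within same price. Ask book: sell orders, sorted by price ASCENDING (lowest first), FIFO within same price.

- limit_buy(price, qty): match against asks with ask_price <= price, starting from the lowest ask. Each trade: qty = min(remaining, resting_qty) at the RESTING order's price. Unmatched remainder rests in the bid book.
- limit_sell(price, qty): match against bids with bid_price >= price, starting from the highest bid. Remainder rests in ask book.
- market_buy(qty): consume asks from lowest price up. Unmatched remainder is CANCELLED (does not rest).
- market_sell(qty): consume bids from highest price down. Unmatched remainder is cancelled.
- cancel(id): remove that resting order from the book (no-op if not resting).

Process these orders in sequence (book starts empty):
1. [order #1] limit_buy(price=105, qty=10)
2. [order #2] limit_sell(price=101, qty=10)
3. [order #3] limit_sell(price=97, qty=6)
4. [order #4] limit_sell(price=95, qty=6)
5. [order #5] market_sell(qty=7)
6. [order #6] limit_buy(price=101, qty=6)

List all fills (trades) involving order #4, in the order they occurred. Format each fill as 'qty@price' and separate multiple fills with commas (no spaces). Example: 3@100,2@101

After op 1 [order #1] limit_buy(price=105, qty=10): fills=none; bids=[#1:10@105] asks=[-]
After op 2 [order #2] limit_sell(price=101, qty=10): fills=#1x#2:10@105; bids=[-] asks=[-]
After op 3 [order #3] limit_sell(price=97, qty=6): fills=none; bids=[-] asks=[#3:6@97]
After op 4 [order #4] limit_sell(price=95, qty=6): fills=none; bids=[-] asks=[#4:6@95 #3:6@97]
After op 5 [order #5] market_sell(qty=7): fills=none; bids=[-] asks=[#4:6@95 #3:6@97]
After op 6 [order #6] limit_buy(price=101, qty=6): fills=#6x#4:6@95; bids=[-] asks=[#3:6@97]

Answer: 6@95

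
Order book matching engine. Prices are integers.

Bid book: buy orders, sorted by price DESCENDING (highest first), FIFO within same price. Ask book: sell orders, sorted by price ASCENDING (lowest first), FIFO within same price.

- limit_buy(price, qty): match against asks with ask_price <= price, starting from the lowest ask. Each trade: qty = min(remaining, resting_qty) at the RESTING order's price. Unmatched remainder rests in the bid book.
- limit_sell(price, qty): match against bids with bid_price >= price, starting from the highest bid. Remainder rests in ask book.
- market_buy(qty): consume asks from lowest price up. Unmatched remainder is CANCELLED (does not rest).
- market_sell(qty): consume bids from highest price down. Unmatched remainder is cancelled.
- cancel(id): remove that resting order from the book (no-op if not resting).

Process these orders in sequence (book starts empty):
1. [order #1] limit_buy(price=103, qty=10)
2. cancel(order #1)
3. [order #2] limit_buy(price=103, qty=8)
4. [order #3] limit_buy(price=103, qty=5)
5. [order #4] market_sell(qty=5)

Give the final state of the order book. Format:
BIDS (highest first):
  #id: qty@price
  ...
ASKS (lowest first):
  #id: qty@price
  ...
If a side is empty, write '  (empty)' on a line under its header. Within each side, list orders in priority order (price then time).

After op 1 [order #1] limit_buy(price=103, qty=10): fills=none; bids=[#1:10@103] asks=[-]
After op 2 cancel(order #1): fills=none; bids=[-] asks=[-]
After op 3 [order #2] limit_buy(price=103, qty=8): fills=none; bids=[#2:8@103] asks=[-]
After op 4 [order #3] limit_buy(price=103, qty=5): fills=none; bids=[#2:8@103 #3:5@103] asks=[-]
After op 5 [order #4] market_sell(qty=5): fills=#2x#4:5@103; bids=[#2:3@103 #3:5@103] asks=[-]

Answer: BIDS (highest first):
  #2: 3@103
  #3: 5@103
ASKS (lowest first):
  (empty)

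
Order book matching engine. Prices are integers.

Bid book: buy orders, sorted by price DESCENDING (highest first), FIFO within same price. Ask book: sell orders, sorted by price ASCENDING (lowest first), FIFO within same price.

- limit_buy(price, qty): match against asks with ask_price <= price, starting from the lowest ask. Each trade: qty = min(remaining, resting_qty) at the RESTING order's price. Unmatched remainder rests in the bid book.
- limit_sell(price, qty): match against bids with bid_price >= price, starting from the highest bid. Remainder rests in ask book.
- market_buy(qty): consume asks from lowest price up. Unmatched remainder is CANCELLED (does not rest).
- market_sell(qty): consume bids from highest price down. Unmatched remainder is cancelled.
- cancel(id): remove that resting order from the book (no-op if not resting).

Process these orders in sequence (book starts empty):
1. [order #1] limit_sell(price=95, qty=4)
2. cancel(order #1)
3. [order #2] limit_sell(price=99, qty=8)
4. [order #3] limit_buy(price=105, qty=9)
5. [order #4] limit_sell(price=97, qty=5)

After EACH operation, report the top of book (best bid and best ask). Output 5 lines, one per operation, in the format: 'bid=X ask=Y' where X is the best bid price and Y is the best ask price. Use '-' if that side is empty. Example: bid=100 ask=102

After op 1 [order #1] limit_sell(price=95, qty=4): fills=none; bids=[-] asks=[#1:4@95]
After op 2 cancel(order #1): fills=none; bids=[-] asks=[-]
After op 3 [order #2] limit_sell(price=99, qty=8): fills=none; bids=[-] asks=[#2:8@99]
After op 4 [order #3] limit_buy(price=105, qty=9): fills=#3x#2:8@99; bids=[#3:1@105] asks=[-]
After op 5 [order #4] limit_sell(price=97, qty=5): fills=#3x#4:1@105; bids=[-] asks=[#4:4@97]

Answer: bid=- ask=95
bid=- ask=-
bid=- ask=99
bid=105 ask=-
bid=- ask=97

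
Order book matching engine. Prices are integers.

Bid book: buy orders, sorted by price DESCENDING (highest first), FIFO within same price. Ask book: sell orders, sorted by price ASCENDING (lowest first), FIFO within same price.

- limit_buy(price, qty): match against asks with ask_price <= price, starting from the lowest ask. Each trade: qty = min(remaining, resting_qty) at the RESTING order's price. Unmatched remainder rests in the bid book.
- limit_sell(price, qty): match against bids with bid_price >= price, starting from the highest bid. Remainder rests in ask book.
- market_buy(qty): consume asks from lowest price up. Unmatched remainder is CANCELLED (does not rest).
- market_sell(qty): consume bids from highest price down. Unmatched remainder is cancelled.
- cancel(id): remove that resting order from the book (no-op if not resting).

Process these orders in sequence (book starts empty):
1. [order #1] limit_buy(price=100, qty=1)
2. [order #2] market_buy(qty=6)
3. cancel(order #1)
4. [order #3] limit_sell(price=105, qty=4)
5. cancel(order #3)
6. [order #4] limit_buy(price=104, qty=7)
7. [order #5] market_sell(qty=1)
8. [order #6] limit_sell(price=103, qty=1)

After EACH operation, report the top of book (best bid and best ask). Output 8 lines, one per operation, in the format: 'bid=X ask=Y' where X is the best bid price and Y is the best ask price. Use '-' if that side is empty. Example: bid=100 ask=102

After op 1 [order #1] limit_buy(price=100, qty=1): fills=none; bids=[#1:1@100] asks=[-]
After op 2 [order #2] market_buy(qty=6): fills=none; bids=[#1:1@100] asks=[-]
After op 3 cancel(order #1): fills=none; bids=[-] asks=[-]
After op 4 [order #3] limit_sell(price=105, qty=4): fills=none; bids=[-] asks=[#3:4@105]
After op 5 cancel(order #3): fills=none; bids=[-] asks=[-]
After op 6 [order #4] limit_buy(price=104, qty=7): fills=none; bids=[#4:7@104] asks=[-]
After op 7 [order #5] market_sell(qty=1): fills=#4x#5:1@104; bids=[#4:6@104] asks=[-]
After op 8 [order #6] limit_sell(price=103, qty=1): fills=#4x#6:1@104; bids=[#4:5@104] asks=[-]

Answer: bid=100 ask=-
bid=100 ask=-
bid=- ask=-
bid=- ask=105
bid=- ask=-
bid=104 ask=-
bid=104 ask=-
bid=104 ask=-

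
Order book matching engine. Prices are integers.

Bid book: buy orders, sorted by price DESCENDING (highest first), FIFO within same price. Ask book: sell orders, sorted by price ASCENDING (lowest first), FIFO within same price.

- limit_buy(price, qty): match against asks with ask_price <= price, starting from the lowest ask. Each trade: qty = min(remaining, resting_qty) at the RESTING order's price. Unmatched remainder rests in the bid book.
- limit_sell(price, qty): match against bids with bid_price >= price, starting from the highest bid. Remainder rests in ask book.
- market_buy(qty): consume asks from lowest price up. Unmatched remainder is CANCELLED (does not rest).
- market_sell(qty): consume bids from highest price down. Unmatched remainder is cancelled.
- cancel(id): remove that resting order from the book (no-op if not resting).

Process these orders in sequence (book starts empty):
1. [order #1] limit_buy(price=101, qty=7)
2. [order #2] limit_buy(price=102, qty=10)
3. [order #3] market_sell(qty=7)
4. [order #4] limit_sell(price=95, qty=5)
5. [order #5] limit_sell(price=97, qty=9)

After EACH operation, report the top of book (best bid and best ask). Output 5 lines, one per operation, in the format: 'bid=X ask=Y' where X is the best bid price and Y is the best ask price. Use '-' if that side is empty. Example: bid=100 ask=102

After op 1 [order #1] limit_buy(price=101, qty=7): fills=none; bids=[#1:7@101] asks=[-]
After op 2 [order #2] limit_buy(price=102, qty=10): fills=none; bids=[#2:10@102 #1:7@101] asks=[-]
After op 3 [order #3] market_sell(qty=7): fills=#2x#3:7@102; bids=[#2:3@102 #1:7@101] asks=[-]
After op 4 [order #4] limit_sell(price=95, qty=5): fills=#2x#4:3@102 #1x#4:2@101; bids=[#1:5@101] asks=[-]
After op 5 [order #5] limit_sell(price=97, qty=9): fills=#1x#5:5@101; bids=[-] asks=[#5:4@97]

Answer: bid=101 ask=-
bid=102 ask=-
bid=102 ask=-
bid=101 ask=-
bid=- ask=97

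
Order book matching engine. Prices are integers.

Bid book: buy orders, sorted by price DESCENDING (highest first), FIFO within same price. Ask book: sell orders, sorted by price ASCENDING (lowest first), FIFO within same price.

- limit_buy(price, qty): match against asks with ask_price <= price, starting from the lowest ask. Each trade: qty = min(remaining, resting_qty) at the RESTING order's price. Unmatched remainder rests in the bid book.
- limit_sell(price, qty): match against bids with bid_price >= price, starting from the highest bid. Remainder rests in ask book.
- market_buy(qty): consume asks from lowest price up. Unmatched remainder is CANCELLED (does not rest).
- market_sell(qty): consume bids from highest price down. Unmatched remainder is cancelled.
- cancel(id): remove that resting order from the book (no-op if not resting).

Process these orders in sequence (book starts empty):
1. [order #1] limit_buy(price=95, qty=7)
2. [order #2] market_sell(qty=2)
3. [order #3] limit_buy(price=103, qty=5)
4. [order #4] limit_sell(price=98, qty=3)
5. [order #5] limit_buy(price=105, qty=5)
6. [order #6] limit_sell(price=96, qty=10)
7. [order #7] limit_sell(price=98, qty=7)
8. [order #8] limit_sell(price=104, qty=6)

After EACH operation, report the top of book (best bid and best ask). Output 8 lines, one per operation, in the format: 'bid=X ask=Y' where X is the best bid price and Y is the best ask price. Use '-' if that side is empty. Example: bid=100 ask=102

After op 1 [order #1] limit_buy(price=95, qty=7): fills=none; bids=[#1:7@95] asks=[-]
After op 2 [order #2] market_sell(qty=2): fills=#1x#2:2@95; bids=[#1:5@95] asks=[-]
After op 3 [order #3] limit_buy(price=103, qty=5): fills=none; bids=[#3:5@103 #1:5@95] asks=[-]
After op 4 [order #4] limit_sell(price=98, qty=3): fills=#3x#4:3@103; bids=[#3:2@103 #1:5@95] asks=[-]
After op 5 [order #5] limit_buy(price=105, qty=5): fills=none; bids=[#5:5@105 #3:2@103 #1:5@95] asks=[-]
After op 6 [order #6] limit_sell(price=96, qty=10): fills=#5x#6:5@105 #3x#6:2@103; bids=[#1:5@95] asks=[#6:3@96]
After op 7 [order #7] limit_sell(price=98, qty=7): fills=none; bids=[#1:5@95] asks=[#6:3@96 #7:7@98]
After op 8 [order #8] limit_sell(price=104, qty=6): fills=none; bids=[#1:5@95] asks=[#6:3@96 #7:7@98 #8:6@104]

Answer: bid=95 ask=-
bid=95 ask=-
bid=103 ask=-
bid=103 ask=-
bid=105 ask=-
bid=95 ask=96
bid=95 ask=96
bid=95 ask=96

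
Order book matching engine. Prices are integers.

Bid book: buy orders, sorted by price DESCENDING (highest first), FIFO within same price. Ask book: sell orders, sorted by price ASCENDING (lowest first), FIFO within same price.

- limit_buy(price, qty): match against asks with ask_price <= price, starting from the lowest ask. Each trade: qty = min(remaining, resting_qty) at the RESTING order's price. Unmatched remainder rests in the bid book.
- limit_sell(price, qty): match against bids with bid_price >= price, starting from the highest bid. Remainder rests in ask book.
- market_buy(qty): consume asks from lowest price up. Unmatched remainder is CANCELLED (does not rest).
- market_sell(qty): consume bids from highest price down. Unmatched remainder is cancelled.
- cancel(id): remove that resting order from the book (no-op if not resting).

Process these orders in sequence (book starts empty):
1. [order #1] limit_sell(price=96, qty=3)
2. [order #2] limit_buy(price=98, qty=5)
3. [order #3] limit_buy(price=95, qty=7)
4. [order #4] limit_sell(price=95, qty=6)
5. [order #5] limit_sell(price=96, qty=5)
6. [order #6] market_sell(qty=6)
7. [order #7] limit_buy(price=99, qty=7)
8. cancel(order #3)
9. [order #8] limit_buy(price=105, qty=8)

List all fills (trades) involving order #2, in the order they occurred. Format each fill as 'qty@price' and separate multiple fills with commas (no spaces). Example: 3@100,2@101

After op 1 [order #1] limit_sell(price=96, qty=3): fills=none; bids=[-] asks=[#1:3@96]
After op 2 [order #2] limit_buy(price=98, qty=5): fills=#2x#1:3@96; bids=[#2:2@98] asks=[-]
After op 3 [order #3] limit_buy(price=95, qty=7): fills=none; bids=[#2:2@98 #3:7@95] asks=[-]
After op 4 [order #4] limit_sell(price=95, qty=6): fills=#2x#4:2@98 #3x#4:4@95; bids=[#3:3@95] asks=[-]
After op 5 [order #5] limit_sell(price=96, qty=5): fills=none; bids=[#3:3@95] asks=[#5:5@96]
After op 6 [order #6] market_sell(qty=6): fills=#3x#6:3@95; bids=[-] asks=[#5:5@96]
After op 7 [order #7] limit_buy(price=99, qty=7): fills=#7x#5:5@96; bids=[#7:2@99] asks=[-]
After op 8 cancel(order #3): fills=none; bids=[#7:2@99] asks=[-]
After op 9 [order #8] limit_buy(price=105, qty=8): fills=none; bids=[#8:8@105 #7:2@99] asks=[-]

Answer: 3@96,2@98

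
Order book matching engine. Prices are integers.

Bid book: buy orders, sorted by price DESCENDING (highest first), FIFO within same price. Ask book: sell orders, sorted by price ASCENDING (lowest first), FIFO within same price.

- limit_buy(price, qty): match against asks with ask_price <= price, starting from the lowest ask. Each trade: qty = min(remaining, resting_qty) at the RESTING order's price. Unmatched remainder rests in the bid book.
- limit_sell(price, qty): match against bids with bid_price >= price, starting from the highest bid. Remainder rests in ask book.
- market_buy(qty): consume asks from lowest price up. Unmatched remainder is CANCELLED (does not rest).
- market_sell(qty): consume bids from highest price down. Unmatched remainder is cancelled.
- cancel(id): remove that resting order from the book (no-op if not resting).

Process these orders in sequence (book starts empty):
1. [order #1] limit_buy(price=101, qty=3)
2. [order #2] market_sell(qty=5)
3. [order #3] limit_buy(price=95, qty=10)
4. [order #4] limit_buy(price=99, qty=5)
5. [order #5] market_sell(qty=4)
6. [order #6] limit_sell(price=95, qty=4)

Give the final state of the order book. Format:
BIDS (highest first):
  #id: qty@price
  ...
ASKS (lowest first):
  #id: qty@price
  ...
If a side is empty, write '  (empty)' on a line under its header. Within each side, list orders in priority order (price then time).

Answer: BIDS (highest first):
  #3: 7@95
ASKS (lowest first):
  (empty)

Derivation:
After op 1 [order #1] limit_buy(price=101, qty=3): fills=none; bids=[#1:3@101] asks=[-]
After op 2 [order #2] market_sell(qty=5): fills=#1x#2:3@101; bids=[-] asks=[-]
After op 3 [order #3] limit_buy(price=95, qty=10): fills=none; bids=[#3:10@95] asks=[-]
After op 4 [order #4] limit_buy(price=99, qty=5): fills=none; bids=[#4:5@99 #3:10@95] asks=[-]
After op 5 [order #5] market_sell(qty=4): fills=#4x#5:4@99; bids=[#4:1@99 #3:10@95] asks=[-]
After op 6 [order #6] limit_sell(price=95, qty=4): fills=#4x#6:1@99 #3x#6:3@95; bids=[#3:7@95] asks=[-]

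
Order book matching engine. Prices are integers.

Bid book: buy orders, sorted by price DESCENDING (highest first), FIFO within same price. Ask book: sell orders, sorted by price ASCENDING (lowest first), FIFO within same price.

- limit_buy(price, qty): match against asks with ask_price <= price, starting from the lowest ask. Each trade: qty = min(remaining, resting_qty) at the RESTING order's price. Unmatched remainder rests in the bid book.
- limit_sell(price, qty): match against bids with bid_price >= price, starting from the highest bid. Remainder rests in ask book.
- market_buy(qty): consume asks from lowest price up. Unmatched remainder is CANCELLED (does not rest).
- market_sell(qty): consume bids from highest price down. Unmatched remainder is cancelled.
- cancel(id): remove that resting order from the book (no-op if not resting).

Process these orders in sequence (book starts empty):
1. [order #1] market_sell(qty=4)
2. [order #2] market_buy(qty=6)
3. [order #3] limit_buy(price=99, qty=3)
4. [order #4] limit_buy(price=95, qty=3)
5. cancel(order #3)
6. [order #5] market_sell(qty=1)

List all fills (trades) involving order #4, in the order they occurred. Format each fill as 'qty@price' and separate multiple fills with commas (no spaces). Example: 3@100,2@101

After op 1 [order #1] market_sell(qty=4): fills=none; bids=[-] asks=[-]
After op 2 [order #2] market_buy(qty=6): fills=none; bids=[-] asks=[-]
After op 3 [order #3] limit_buy(price=99, qty=3): fills=none; bids=[#3:3@99] asks=[-]
After op 4 [order #4] limit_buy(price=95, qty=3): fills=none; bids=[#3:3@99 #4:3@95] asks=[-]
After op 5 cancel(order #3): fills=none; bids=[#4:3@95] asks=[-]
After op 6 [order #5] market_sell(qty=1): fills=#4x#5:1@95; bids=[#4:2@95] asks=[-]

Answer: 1@95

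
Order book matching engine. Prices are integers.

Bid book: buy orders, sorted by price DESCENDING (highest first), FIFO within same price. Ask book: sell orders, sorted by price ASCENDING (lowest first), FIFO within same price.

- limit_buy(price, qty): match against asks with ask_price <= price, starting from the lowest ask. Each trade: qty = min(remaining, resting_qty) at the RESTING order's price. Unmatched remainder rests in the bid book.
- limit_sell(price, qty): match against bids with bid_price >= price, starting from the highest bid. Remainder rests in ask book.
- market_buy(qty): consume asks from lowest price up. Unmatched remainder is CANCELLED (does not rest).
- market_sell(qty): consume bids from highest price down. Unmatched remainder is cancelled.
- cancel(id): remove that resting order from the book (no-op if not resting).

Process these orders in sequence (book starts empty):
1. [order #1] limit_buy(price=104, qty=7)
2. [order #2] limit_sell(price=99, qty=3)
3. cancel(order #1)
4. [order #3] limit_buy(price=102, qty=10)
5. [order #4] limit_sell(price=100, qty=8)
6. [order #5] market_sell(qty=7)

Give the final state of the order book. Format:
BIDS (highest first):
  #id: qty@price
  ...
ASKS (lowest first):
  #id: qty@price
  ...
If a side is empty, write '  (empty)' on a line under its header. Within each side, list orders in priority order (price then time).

Answer: BIDS (highest first):
  (empty)
ASKS (lowest first):
  (empty)

Derivation:
After op 1 [order #1] limit_buy(price=104, qty=7): fills=none; bids=[#1:7@104] asks=[-]
After op 2 [order #2] limit_sell(price=99, qty=3): fills=#1x#2:3@104; bids=[#1:4@104] asks=[-]
After op 3 cancel(order #1): fills=none; bids=[-] asks=[-]
After op 4 [order #3] limit_buy(price=102, qty=10): fills=none; bids=[#3:10@102] asks=[-]
After op 5 [order #4] limit_sell(price=100, qty=8): fills=#3x#4:8@102; bids=[#3:2@102] asks=[-]
After op 6 [order #5] market_sell(qty=7): fills=#3x#5:2@102; bids=[-] asks=[-]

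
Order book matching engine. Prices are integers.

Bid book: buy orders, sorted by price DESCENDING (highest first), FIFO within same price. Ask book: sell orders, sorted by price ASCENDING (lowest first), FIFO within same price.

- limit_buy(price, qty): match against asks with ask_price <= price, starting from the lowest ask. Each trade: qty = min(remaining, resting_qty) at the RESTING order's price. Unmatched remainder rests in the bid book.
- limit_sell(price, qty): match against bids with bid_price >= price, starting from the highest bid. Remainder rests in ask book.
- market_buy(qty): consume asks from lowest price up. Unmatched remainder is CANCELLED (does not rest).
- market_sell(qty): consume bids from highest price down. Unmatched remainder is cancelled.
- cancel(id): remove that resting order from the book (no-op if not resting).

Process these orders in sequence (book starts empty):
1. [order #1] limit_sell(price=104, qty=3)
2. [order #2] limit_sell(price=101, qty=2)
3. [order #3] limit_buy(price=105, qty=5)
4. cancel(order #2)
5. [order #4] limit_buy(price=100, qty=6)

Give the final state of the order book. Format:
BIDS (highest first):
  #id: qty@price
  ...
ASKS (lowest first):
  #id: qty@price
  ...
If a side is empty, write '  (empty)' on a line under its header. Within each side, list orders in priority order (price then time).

After op 1 [order #1] limit_sell(price=104, qty=3): fills=none; bids=[-] asks=[#1:3@104]
After op 2 [order #2] limit_sell(price=101, qty=2): fills=none; bids=[-] asks=[#2:2@101 #1:3@104]
After op 3 [order #3] limit_buy(price=105, qty=5): fills=#3x#2:2@101 #3x#1:3@104; bids=[-] asks=[-]
After op 4 cancel(order #2): fills=none; bids=[-] asks=[-]
After op 5 [order #4] limit_buy(price=100, qty=6): fills=none; bids=[#4:6@100] asks=[-]

Answer: BIDS (highest first):
  #4: 6@100
ASKS (lowest first):
  (empty)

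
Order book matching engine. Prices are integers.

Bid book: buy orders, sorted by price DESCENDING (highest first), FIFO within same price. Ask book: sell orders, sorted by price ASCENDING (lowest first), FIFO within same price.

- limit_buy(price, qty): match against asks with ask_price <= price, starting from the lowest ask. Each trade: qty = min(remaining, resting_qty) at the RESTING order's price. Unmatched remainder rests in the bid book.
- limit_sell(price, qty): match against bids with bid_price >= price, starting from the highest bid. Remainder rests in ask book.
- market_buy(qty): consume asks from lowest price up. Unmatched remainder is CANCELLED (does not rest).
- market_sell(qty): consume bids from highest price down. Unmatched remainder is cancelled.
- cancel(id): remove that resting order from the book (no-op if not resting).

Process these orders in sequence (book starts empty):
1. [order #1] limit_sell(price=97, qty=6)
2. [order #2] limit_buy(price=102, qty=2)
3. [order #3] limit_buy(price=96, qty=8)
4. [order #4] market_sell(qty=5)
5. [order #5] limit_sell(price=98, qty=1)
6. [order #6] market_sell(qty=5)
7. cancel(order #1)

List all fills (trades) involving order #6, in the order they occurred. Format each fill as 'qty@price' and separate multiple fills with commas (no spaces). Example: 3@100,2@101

Answer: 3@96

Derivation:
After op 1 [order #1] limit_sell(price=97, qty=6): fills=none; bids=[-] asks=[#1:6@97]
After op 2 [order #2] limit_buy(price=102, qty=2): fills=#2x#1:2@97; bids=[-] asks=[#1:4@97]
After op 3 [order #3] limit_buy(price=96, qty=8): fills=none; bids=[#3:8@96] asks=[#1:4@97]
After op 4 [order #4] market_sell(qty=5): fills=#3x#4:5@96; bids=[#3:3@96] asks=[#1:4@97]
After op 5 [order #5] limit_sell(price=98, qty=1): fills=none; bids=[#3:3@96] asks=[#1:4@97 #5:1@98]
After op 6 [order #6] market_sell(qty=5): fills=#3x#6:3@96; bids=[-] asks=[#1:4@97 #5:1@98]
After op 7 cancel(order #1): fills=none; bids=[-] asks=[#5:1@98]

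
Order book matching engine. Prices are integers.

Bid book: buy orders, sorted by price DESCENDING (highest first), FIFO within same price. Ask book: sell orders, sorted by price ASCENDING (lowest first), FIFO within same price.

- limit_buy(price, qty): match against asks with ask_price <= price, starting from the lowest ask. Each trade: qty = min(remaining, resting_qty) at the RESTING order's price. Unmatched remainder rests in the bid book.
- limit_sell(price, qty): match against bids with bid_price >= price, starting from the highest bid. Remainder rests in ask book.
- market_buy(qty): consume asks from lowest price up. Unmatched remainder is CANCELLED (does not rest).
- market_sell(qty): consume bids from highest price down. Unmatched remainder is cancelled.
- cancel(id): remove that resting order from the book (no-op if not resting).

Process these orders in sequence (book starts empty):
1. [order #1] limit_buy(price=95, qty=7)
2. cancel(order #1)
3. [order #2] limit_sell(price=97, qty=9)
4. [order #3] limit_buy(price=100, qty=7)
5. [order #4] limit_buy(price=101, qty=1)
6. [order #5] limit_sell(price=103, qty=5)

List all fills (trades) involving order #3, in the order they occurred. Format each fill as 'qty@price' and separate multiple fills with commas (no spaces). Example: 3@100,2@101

After op 1 [order #1] limit_buy(price=95, qty=7): fills=none; bids=[#1:7@95] asks=[-]
After op 2 cancel(order #1): fills=none; bids=[-] asks=[-]
After op 3 [order #2] limit_sell(price=97, qty=9): fills=none; bids=[-] asks=[#2:9@97]
After op 4 [order #3] limit_buy(price=100, qty=7): fills=#3x#2:7@97; bids=[-] asks=[#2:2@97]
After op 5 [order #4] limit_buy(price=101, qty=1): fills=#4x#2:1@97; bids=[-] asks=[#2:1@97]
After op 6 [order #5] limit_sell(price=103, qty=5): fills=none; bids=[-] asks=[#2:1@97 #5:5@103]

Answer: 7@97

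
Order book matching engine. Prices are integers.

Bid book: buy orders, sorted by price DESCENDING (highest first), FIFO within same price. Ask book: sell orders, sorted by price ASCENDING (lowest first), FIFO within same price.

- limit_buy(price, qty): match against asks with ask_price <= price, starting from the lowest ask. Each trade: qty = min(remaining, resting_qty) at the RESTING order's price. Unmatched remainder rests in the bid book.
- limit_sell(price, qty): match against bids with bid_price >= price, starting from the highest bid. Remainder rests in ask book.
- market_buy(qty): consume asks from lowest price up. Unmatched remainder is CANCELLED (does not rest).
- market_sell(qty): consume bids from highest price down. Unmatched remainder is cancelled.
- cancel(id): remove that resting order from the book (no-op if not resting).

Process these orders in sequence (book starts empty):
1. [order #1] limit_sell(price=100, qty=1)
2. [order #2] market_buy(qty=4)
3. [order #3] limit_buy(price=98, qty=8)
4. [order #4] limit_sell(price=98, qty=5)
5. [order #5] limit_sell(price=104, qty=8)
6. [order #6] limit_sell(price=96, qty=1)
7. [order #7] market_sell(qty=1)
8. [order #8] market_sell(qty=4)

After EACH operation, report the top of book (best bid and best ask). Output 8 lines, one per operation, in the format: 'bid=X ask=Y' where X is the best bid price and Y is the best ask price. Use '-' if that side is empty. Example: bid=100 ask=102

Answer: bid=- ask=100
bid=- ask=-
bid=98 ask=-
bid=98 ask=-
bid=98 ask=104
bid=98 ask=104
bid=98 ask=104
bid=- ask=104

Derivation:
After op 1 [order #1] limit_sell(price=100, qty=1): fills=none; bids=[-] asks=[#1:1@100]
After op 2 [order #2] market_buy(qty=4): fills=#2x#1:1@100; bids=[-] asks=[-]
After op 3 [order #3] limit_buy(price=98, qty=8): fills=none; bids=[#3:8@98] asks=[-]
After op 4 [order #4] limit_sell(price=98, qty=5): fills=#3x#4:5@98; bids=[#3:3@98] asks=[-]
After op 5 [order #5] limit_sell(price=104, qty=8): fills=none; bids=[#3:3@98] asks=[#5:8@104]
After op 6 [order #6] limit_sell(price=96, qty=1): fills=#3x#6:1@98; bids=[#3:2@98] asks=[#5:8@104]
After op 7 [order #7] market_sell(qty=1): fills=#3x#7:1@98; bids=[#3:1@98] asks=[#5:8@104]
After op 8 [order #8] market_sell(qty=4): fills=#3x#8:1@98; bids=[-] asks=[#5:8@104]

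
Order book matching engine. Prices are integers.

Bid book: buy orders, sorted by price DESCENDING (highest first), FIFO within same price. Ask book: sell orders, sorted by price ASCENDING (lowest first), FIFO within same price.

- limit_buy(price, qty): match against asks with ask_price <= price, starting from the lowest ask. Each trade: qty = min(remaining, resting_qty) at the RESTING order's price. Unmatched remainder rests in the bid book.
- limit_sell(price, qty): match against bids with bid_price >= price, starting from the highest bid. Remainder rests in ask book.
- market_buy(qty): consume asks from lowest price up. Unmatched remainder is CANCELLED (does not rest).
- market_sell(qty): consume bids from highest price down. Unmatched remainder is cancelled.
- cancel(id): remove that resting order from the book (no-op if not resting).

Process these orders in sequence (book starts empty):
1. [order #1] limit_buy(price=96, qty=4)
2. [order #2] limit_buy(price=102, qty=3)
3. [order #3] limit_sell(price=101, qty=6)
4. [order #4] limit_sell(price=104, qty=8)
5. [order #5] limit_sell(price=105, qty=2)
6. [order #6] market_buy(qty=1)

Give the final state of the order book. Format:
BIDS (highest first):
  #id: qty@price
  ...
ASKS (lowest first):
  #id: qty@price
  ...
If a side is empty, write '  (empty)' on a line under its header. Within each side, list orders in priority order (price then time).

Answer: BIDS (highest first):
  #1: 4@96
ASKS (lowest first):
  #3: 2@101
  #4: 8@104
  #5: 2@105

Derivation:
After op 1 [order #1] limit_buy(price=96, qty=4): fills=none; bids=[#1:4@96] asks=[-]
After op 2 [order #2] limit_buy(price=102, qty=3): fills=none; bids=[#2:3@102 #1:4@96] asks=[-]
After op 3 [order #3] limit_sell(price=101, qty=6): fills=#2x#3:3@102; bids=[#1:4@96] asks=[#3:3@101]
After op 4 [order #4] limit_sell(price=104, qty=8): fills=none; bids=[#1:4@96] asks=[#3:3@101 #4:8@104]
After op 5 [order #5] limit_sell(price=105, qty=2): fills=none; bids=[#1:4@96] asks=[#3:3@101 #4:8@104 #5:2@105]
After op 6 [order #6] market_buy(qty=1): fills=#6x#3:1@101; bids=[#1:4@96] asks=[#3:2@101 #4:8@104 #5:2@105]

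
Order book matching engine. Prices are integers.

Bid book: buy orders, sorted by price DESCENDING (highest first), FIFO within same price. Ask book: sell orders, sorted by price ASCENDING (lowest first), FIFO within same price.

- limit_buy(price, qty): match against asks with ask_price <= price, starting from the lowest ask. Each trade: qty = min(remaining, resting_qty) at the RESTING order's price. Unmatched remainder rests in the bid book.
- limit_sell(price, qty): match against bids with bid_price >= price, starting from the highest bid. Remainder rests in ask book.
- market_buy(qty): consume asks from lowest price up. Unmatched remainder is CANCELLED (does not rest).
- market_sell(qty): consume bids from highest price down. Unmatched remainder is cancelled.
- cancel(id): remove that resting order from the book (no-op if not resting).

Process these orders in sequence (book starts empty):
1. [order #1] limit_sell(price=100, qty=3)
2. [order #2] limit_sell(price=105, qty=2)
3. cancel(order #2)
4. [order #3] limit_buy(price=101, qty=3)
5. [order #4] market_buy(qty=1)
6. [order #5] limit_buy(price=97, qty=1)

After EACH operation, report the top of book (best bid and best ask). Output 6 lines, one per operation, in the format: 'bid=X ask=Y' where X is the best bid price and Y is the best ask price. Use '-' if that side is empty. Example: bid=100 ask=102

After op 1 [order #1] limit_sell(price=100, qty=3): fills=none; bids=[-] asks=[#1:3@100]
After op 2 [order #2] limit_sell(price=105, qty=2): fills=none; bids=[-] asks=[#1:3@100 #2:2@105]
After op 3 cancel(order #2): fills=none; bids=[-] asks=[#1:3@100]
After op 4 [order #3] limit_buy(price=101, qty=3): fills=#3x#1:3@100; bids=[-] asks=[-]
After op 5 [order #4] market_buy(qty=1): fills=none; bids=[-] asks=[-]
After op 6 [order #5] limit_buy(price=97, qty=1): fills=none; bids=[#5:1@97] asks=[-]

Answer: bid=- ask=100
bid=- ask=100
bid=- ask=100
bid=- ask=-
bid=- ask=-
bid=97 ask=-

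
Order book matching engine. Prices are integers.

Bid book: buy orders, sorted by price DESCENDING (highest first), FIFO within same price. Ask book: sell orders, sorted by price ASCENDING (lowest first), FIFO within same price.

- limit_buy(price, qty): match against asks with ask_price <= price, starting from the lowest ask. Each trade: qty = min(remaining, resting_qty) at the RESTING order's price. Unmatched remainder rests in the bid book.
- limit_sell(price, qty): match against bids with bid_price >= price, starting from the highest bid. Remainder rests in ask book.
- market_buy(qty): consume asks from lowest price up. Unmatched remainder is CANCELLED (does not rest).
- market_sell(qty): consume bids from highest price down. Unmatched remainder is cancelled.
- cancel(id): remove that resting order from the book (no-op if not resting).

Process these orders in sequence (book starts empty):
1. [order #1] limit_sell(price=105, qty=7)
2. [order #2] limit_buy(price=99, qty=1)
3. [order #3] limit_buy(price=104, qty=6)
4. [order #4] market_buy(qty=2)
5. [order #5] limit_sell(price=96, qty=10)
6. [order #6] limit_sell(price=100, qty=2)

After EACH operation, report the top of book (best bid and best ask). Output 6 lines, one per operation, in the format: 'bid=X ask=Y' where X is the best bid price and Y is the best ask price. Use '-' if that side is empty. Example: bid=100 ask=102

Answer: bid=- ask=105
bid=99 ask=105
bid=104 ask=105
bid=104 ask=105
bid=- ask=96
bid=- ask=96

Derivation:
After op 1 [order #1] limit_sell(price=105, qty=7): fills=none; bids=[-] asks=[#1:7@105]
After op 2 [order #2] limit_buy(price=99, qty=1): fills=none; bids=[#2:1@99] asks=[#1:7@105]
After op 3 [order #3] limit_buy(price=104, qty=6): fills=none; bids=[#3:6@104 #2:1@99] asks=[#1:7@105]
After op 4 [order #4] market_buy(qty=2): fills=#4x#1:2@105; bids=[#3:6@104 #2:1@99] asks=[#1:5@105]
After op 5 [order #5] limit_sell(price=96, qty=10): fills=#3x#5:6@104 #2x#5:1@99; bids=[-] asks=[#5:3@96 #1:5@105]
After op 6 [order #6] limit_sell(price=100, qty=2): fills=none; bids=[-] asks=[#5:3@96 #6:2@100 #1:5@105]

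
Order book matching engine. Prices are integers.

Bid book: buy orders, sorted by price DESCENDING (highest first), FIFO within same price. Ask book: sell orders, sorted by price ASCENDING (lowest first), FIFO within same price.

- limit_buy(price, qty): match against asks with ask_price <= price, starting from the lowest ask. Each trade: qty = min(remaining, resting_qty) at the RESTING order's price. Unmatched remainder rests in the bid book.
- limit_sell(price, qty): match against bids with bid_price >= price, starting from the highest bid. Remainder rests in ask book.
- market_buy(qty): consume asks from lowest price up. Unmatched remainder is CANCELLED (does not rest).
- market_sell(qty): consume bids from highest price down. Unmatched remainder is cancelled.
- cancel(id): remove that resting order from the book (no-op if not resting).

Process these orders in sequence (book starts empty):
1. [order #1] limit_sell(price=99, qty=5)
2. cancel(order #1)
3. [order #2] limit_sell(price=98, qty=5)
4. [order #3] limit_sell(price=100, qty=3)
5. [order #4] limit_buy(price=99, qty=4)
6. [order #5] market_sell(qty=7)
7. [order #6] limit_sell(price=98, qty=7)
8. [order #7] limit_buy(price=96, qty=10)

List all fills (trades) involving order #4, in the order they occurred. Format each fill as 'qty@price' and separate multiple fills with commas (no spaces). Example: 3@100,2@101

After op 1 [order #1] limit_sell(price=99, qty=5): fills=none; bids=[-] asks=[#1:5@99]
After op 2 cancel(order #1): fills=none; bids=[-] asks=[-]
After op 3 [order #2] limit_sell(price=98, qty=5): fills=none; bids=[-] asks=[#2:5@98]
After op 4 [order #3] limit_sell(price=100, qty=3): fills=none; bids=[-] asks=[#2:5@98 #3:3@100]
After op 5 [order #4] limit_buy(price=99, qty=4): fills=#4x#2:4@98; bids=[-] asks=[#2:1@98 #3:3@100]
After op 6 [order #5] market_sell(qty=7): fills=none; bids=[-] asks=[#2:1@98 #3:3@100]
After op 7 [order #6] limit_sell(price=98, qty=7): fills=none; bids=[-] asks=[#2:1@98 #6:7@98 #3:3@100]
After op 8 [order #7] limit_buy(price=96, qty=10): fills=none; bids=[#7:10@96] asks=[#2:1@98 #6:7@98 #3:3@100]

Answer: 4@98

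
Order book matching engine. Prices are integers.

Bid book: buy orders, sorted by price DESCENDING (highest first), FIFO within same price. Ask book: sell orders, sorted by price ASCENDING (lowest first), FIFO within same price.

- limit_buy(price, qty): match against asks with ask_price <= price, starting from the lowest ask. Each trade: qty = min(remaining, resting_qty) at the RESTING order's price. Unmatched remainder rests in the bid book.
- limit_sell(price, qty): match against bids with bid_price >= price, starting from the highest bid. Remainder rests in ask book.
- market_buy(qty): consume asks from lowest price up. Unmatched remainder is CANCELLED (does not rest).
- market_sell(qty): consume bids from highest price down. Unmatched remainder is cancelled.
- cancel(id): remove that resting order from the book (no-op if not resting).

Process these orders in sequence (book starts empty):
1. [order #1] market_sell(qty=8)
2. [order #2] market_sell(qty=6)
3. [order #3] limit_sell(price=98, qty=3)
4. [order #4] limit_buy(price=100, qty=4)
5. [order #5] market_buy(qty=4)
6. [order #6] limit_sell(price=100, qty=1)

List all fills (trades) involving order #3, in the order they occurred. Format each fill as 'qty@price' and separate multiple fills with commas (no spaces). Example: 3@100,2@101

Answer: 3@98

Derivation:
After op 1 [order #1] market_sell(qty=8): fills=none; bids=[-] asks=[-]
After op 2 [order #2] market_sell(qty=6): fills=none; bids=[-] asks=[-]
After op 3 [order #3] limit_sell(price=98, qty=3): fills=none; bids=[-] asks=[#3:3@98]
After op 4 [order #4] limit_buy(price=100, qty=4): fills=#4x#3:3@98; bids=[#4:1@100] asks=[-]
After op 5 [order #5] market_buy(qty=4): fills=none; bids=[#4:1@100] asks=[-]
After op 6 [order #6] limit_sell(price=100, qty=1): fills=#4x#6:1@100; bids=[-] asks=[-]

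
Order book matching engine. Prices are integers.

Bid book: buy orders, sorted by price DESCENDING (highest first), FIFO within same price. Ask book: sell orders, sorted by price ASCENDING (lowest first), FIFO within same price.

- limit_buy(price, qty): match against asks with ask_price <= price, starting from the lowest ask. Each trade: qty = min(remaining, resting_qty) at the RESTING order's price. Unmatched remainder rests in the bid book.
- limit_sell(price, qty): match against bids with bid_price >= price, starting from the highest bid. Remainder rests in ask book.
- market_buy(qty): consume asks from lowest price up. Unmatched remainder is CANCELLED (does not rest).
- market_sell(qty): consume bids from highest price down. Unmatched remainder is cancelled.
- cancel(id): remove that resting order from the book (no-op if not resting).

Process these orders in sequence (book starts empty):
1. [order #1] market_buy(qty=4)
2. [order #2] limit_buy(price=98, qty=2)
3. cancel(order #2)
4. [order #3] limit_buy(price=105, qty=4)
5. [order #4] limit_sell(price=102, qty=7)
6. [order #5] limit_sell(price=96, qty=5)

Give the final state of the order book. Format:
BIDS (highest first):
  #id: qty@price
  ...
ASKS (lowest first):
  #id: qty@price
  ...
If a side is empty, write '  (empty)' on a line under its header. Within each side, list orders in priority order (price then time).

After op 1 [order #1] market_buy(qty=4): fills=none; bids=[-] asks=[-]
After op 2 [order #2] limit_buy(price=98, qty=2): fills=none; bids=[#2:2@98] asks=[-]
After op 3 cancel(order #2): fills=none; bids=[-] asks=[-]
After op 4 [order #3] limit_buy(price=105, qty=4): fills=none; bids=[#3:4@105] asks=[-]
After op 5 [order #4] limit_sell(price=102, qty=7): fills=#3x#4:4@105; bids=[-] asks=[#4:3@102]
After op 6 [order #5] limit_sell(price=96, qty=5): fills=none; bids=[-] asks=[#5:5@96 #4:3@102]

Answer: BIDS (highest first):
  (empty)
ASKS (lowest first):
  #5: 5@96
  #4: 3@102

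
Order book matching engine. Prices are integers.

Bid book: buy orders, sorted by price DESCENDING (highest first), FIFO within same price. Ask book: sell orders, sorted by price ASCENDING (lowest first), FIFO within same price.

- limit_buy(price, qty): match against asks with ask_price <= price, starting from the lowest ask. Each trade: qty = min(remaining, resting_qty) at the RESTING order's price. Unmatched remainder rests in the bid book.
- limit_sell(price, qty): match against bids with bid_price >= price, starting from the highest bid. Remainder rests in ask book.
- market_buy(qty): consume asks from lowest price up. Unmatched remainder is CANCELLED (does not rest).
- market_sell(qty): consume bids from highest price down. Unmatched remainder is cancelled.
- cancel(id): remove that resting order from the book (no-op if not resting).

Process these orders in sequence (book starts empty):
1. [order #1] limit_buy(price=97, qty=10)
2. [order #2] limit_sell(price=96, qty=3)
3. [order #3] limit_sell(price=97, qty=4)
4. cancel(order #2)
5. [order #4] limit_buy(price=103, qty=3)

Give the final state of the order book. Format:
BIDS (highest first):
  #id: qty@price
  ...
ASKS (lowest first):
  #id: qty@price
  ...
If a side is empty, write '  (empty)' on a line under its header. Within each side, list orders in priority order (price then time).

Answer: BIDS (highest first):
  #4: 3@103
  #1: 3@97
ASKS (lowest first):
  (empty)

Derivation:
After op 1 [order #1] limit_buy(price=97, qty=10): fills=none; bids=[#1:10@97] asks=[-]
After op 2 [order #2] limit_sell(price=96, qty=3): fills=#1x#2:3@97; bids=[#1:7@97] asks=[-]
After op 3 [order #3] limit_sell(price=97, qty=4): fills=#1x#3:4@97; bids=[#1:3@97] asks=[-]
After op 4 cancel(order #2): fills=none; bids=[#1:3@97] asks=[-]
After op 5 [order #4] limit_buy(price=103, qty=3): fills=none; bids=[#4:3@103 #1:3@97] asks=[-]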